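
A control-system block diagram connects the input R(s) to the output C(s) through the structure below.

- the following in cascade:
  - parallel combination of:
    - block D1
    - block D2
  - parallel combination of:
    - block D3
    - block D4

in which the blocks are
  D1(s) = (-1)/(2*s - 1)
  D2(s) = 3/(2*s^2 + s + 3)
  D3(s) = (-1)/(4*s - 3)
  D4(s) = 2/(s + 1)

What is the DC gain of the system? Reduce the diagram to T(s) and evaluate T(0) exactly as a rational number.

Reducing step by step:

Step 1. add D1, D2 (parallel); result (-2*s^2 + 5*s - 6)/(4*s^3 + 5*s - 3)
Step 2. parallel reduction of D3, D4; result (7*s - 7)/(4*s^2 + s - 3)
Step 3. reduce the series chain (D1+D2), (D3+D4); result (-14*s^3 + 49*s^2 - 77*s + 42)/(16*s^5 + 4*s^4 + 8*s^3 - 7*s^2 - 18*s + 9)
DC gain: substitute s = 0 into T(s) from step 3: T(0) = 42/9 = 14/3.

Answer: 14/3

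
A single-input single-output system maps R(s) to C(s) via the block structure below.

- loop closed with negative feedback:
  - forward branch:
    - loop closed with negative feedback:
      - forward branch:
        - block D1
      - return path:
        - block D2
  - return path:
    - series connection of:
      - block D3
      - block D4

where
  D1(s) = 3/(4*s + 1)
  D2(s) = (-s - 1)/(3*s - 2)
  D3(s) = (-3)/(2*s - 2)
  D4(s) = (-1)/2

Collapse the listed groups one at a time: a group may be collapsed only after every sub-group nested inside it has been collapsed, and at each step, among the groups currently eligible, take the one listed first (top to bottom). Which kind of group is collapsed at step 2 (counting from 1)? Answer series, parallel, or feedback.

(1) feedback reduction of D1, D2
(2) cascade D3, D4
(3) close the feedback loop around [D1/(1+D1*D2)], (D3*D4)
At step 2 the group reduced is series.

Hence the answer: series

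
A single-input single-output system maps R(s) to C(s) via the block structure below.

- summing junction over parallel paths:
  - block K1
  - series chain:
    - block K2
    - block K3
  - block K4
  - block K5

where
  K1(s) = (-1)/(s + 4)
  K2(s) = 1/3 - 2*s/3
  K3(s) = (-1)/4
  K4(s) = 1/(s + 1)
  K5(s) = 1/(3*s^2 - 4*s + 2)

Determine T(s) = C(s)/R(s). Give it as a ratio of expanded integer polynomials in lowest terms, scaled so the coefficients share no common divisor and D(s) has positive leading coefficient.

1. reduce the series chain K2, K3, giving s/6 - 1/12
2. reduce the parallel group K1, (K2*K3), K4, K5: this yields T(s), and no further normalization is needed

Final answer: (6*s^5 + 19*s^4 - 23*s^3 + 114*s^2 - 62*s + 112)/(36*s^4 + 132*s^3 - 72*s^2 - 72*s + 96)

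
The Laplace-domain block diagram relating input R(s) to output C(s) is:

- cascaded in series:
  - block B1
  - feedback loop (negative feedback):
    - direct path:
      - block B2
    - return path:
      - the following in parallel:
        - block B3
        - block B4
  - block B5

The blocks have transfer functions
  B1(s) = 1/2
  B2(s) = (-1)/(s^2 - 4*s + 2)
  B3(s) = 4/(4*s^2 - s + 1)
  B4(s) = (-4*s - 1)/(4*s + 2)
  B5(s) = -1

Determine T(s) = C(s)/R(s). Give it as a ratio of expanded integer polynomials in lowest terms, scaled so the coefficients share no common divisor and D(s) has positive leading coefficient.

(1) parallel reduction of B3, B4, giving (-16*s^3 + 13*s + 7)/(16*s^3 + 4*s^2 + 2*s + 2)
(2) collapse the loop (B2 forward, (B3+B4) return), giving (-16*s^3 - 4*s^2 - 2*s - 2)/(16*s^5 - 60*s^4 + 34*s^3 + 2*s^2 - 17*s - 3)
(3) series reduction of B1, [B2/(1+B2*(B3+B4))], B5, giving the overall T(s)

Final answer: (8*s^3 + 2*s^2 + s + 1)/(16*s^5 - 60*s^4 + 34*s^3 + 2*s^2 - 17*s - 3)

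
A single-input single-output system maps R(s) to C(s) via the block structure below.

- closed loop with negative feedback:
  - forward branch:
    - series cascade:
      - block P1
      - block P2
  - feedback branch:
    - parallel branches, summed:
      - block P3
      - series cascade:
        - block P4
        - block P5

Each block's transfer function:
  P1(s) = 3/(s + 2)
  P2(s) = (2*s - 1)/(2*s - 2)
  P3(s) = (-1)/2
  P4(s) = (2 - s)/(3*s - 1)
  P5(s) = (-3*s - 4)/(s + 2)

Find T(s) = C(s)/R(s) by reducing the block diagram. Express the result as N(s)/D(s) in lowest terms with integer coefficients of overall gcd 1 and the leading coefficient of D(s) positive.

[1] multiply P1, P2 (series): (6*s - 3)/(2*s^2 + 2*s - 4)
[2] combine P4, P5 in series: (3*s^2 - 2*s - 8)/(3*s^2 + 5*s - 2)
[3] sum the parallel branches P3, (P4*P5): (3*s^2 - 9*s - 14)/(6*s^2 + 10*s - 4)
[4] apply the feedback formula to (P1*P2), (P3+(P4*P5)), which is the overall transfer function T(s) = C(s)/R(s) in lowest terms

Therefore the answer is (36*s^3 + 42*s^2 - 54*s + 12)/(12*s^4 + 50*s^3 - 75*s^2 - 105*s + 58).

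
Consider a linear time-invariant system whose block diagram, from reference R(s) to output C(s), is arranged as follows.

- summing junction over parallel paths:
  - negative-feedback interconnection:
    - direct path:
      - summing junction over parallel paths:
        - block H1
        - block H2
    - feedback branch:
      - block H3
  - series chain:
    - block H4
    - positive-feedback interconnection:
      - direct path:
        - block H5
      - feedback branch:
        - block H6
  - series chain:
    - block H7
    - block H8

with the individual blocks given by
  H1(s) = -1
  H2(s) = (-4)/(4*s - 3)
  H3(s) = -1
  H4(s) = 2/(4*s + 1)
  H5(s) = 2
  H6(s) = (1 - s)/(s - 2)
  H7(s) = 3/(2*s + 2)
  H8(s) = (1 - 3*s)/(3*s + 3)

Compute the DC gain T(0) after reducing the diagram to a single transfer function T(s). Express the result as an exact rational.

Step 1: parallel reduction of H1, H2 -> (-4*s - 1)/(4*s - 3)
Step 2: apply the feedback formula to (H1+H2), H3 -> (-4*s - 1)/(8*s - 2)
Step 3: close the feedback loop around H5, H6 -> (2*s - 4)/(3*s - 4)
Step 4: combine H4, [H5/(1-H5*H6)] in series -> (4*s - 8)/(12*s^2 - 13*s - 4)
Step 5: multiply H7, H8 (series) -> (1 - 3*s)/(2*s^2 + 4*s + 2)
Step 6: parallel reduction of [(H1+H2)/(1+(H1+H2)*H3)], (H4*[H5/(1-H5*H6)]), (H7*H8) -> (-48*s^5 - 168*s^4 + 293*s^3 - 49*s^2 - 18*s + 24)/(96*s^5 + 64*s^4 - 166*s^3 - 132*s^2 + 10*s + 8)
Step 6 gives the overall T(s). Then T(0) = 24/8 = 3.

Final answer: 3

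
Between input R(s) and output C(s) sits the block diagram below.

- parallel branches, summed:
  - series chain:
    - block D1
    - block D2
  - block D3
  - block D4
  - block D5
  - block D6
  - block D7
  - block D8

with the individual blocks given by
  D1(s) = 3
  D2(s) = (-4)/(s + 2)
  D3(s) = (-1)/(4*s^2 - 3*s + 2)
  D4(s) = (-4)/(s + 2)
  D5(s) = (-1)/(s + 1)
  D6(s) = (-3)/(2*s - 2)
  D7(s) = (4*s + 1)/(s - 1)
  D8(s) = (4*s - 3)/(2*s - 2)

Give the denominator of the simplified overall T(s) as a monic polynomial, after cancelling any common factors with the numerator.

1. series reduction of D1, D2; result (-12)/(s + 2)
2. sum the parallel branches (D1*D2), D3, D4, D5, D6, D7, D8; result (24*s^5 - 22*s^4 + 34*s^3 + 37*s^2 - 31*s + 30)/(4*s^5 + 5*s^4 - 8*s^3 - s^2 + 4*s - 4)
Step 2 gives the fully reduced T(s), with no common factor left to cancel. The denominator's leading coefficient is 4, so divide each of its coefficients by 4 to get the monic form.

Hence the answer: s^5 + 5*s^4/4 - 2*s^3 - s^2/4 + s - 1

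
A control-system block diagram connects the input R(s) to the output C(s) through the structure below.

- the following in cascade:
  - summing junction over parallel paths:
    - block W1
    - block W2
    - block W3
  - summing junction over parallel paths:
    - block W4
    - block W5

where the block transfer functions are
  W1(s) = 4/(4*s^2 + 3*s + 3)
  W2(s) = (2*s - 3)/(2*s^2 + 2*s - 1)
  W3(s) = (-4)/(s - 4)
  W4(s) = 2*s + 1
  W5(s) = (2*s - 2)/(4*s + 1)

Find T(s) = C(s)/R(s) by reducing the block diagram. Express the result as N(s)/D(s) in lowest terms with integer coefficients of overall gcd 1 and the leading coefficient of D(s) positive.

Step 1. parallel reduction of W1, W2, W3; result (-24*s^4 - 86*s^3 - 35*s^2 - 45*s + 64)/(8*s^5 - 18*s^4 - 48*s^3 - 29*s^2 - 15*s + 12)
Step 2. parallel reduction of W4, W5; result (8*s^2 + 8*s - 1)/(4*s + 1)
Step 3. multiply (W1+W2+W3), (W4+W5) (series), giving the overall T(s)

Therefore the answer is (-192*s^6 - 880*s^5 - 944*s^4 - 554*s^3 + 187*s^2 + 557*s - 64)/(32*s^6 - 64*s^5 - 210*s^4 - 164*s^3 - 89*s^2 + 33*s + 12).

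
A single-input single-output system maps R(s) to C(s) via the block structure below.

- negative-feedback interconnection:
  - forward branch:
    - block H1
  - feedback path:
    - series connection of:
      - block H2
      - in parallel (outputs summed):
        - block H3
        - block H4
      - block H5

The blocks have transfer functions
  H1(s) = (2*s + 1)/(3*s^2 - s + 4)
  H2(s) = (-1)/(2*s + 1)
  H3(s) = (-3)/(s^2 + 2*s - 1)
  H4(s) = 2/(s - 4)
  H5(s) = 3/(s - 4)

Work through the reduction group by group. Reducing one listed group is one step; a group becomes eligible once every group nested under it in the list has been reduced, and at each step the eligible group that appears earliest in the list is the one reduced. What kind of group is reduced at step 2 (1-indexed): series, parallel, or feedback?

Step 1 - parallel reduction of H3, H4
Step 2 - cascade H2, (H3+H4), H5
Step 3 - close the feedback loop around H1, (H2*(H3+H4)*H5)
So the answer for step 2 is series.

Therefore the answer is series.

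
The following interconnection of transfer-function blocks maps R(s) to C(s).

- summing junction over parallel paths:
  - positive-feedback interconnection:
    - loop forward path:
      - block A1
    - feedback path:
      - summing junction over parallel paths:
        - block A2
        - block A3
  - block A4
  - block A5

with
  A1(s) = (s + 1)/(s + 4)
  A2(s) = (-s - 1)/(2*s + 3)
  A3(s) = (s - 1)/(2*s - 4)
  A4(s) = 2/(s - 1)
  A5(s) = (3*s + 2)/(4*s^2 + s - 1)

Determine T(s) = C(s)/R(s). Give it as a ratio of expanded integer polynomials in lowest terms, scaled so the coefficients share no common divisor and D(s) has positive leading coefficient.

Step 1: sum the parallel branches A2, A3; result (3*s + 1)/(4*s^2 - 2*s - 12)
Step 2: close the feedback loop around A1, (A2+A3); result (4*s^3 + 2*s^2 - 14*s - 12)/(4*s^3 + 11*s^2 - 24*s - 49)
Step 3: sum the parallel branches [A1/(1-A1*(A2+A3))], A4, A5 - this is the overall T(s), already in the required normalized form

Therefore the answer is (16*s^6 + 40*s^5 + 55*s^4 - 275*s^3 - 541*s^2 + 57*s + 184)/(16*s^6 + 32*s^5 - 137*s^4 - 142*s^3 + 206*s^2 + 74*s - 49).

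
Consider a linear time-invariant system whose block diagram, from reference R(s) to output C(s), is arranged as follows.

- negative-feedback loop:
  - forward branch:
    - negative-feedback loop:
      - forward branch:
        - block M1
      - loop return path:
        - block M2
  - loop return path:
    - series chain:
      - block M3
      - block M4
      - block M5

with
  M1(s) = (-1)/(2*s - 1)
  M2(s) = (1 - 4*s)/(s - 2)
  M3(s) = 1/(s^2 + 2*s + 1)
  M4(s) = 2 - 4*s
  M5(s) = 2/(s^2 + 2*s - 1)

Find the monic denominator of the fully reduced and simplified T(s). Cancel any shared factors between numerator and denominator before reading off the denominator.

The answer is s^6 + 7*s^5/2 + 5*s^4/2 + 5*s^2 - 19*s/2 + 7/2.

Reasoning:
Step 1. collapse the loop (M1 forward, M2 return); result (2 - s)/(2*s^2 - s + 1)
Step 2. multiply M3, M4, M5 (series); result (4 - 8*s)/(s^4 + 4*s^3 + 4*s^2 - 1)
Step 3. collapse the loop ([M1/(1+M1*M2)] forward, (M3*M4*M5) return); result (-s^5 - 2*s^4 + 4*s^3 + 8*s^2 + s - 2)/(2*s^6 + 7*s^5 + 5*s^4 + 10*s^2 - 19*s + 7)
Step 3 gives the fully reduced T(s), with no common factor left to cancel. The denominator's leading coefficient is 2, so divide each of its coefficients by 2 to get the monic form.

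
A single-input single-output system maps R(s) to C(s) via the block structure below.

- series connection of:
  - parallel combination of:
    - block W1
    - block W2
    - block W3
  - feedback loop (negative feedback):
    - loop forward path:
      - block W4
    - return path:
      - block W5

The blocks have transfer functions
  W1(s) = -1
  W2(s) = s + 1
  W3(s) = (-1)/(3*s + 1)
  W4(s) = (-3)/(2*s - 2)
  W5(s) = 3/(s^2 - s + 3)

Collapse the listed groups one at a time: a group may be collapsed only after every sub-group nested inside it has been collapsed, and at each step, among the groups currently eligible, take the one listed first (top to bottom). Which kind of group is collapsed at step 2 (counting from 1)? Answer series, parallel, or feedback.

The answer is feedback.

Reasoning:
Step 1 - reduce the parallel group W1, W2, W3
Step 2 - apply the feedback formula to W4, W5
Step 3 - cascade (W1+W2+W3), [W4/(1+W4*W5)]
At step 2 the group reduced is feedback.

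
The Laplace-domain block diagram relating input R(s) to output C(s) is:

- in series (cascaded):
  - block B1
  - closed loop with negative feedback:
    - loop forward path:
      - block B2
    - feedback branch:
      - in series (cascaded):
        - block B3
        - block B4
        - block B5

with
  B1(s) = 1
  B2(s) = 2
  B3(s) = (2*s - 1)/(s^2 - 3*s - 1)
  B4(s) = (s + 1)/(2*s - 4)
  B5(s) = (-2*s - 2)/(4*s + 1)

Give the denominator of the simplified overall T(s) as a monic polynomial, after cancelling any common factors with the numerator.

First reduce the diagram to T(s).

[1] reduce the series chain B3, B4, B5 gives (-2*s^3 - 3*s^2 + 1)/(4*s^4 - 19*s^3 + 15*s^2 + 13*s + 2)
[2] collapse the loop (B2 forward, (B3*B4*B5) return) gives (8*s^4 - 38*s^3 + 30*s^2 + 26*s + 4)/(4*s^4 - 23*s^3 + 9*s^2 + 13*s + 4)
[3] combine B1, [B2/(1+B2*(B3*B4*B5))] in series gives (8*s^4 - 38*s^3 + 30*s^2 + 26*s + 4)/(4*s^4 - 23*s^3 + 9*s^2 + 13*s + 4)
The result of step 3 is T(s) in lowest terms. Its denominator has leading coefficient 4; dividing the denominator through by 4 makes it monic.

Answer: s^4 - 23*s^3/4 + 9*s^2/4 + 13*s/4 + 1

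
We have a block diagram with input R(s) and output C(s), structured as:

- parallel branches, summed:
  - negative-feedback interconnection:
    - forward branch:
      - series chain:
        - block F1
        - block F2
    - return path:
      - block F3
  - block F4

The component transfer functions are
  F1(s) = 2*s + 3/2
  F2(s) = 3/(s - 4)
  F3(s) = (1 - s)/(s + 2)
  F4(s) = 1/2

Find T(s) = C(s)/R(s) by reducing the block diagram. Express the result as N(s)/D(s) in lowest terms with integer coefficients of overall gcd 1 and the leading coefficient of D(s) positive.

First reduce the diagram to T(s).

Step 1. cascade F1, F2 = (12*s + 9)/(2*s - 8)
Step 2. reduce the feedback loop with forward (F1*F2) and return F3 = (-12*s^2 - 33*s - 18)/(10*s^2 + s + 7)
Step 3. combine [(F1*F2)/(1+(F1*F2)*F3)], F4 in parallel - this is the overall T(s), already in the required normalized form

Answer: (-14*s^2 - 65*s - 29)/(20*s^2 + 2*s + 14)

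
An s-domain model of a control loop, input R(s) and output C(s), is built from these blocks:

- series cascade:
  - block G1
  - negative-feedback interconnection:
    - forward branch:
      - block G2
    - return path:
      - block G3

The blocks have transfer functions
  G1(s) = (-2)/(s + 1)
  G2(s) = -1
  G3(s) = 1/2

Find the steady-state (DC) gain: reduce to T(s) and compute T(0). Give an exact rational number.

Reducing step by step:

1. collapse the loop (G2 forward, G3 return): -2
2. reduce the series chain G1, [G2/(1+G2*G3)]: 4/(s + 1)
That last expression is T(s); at s = 0 only the constant terms survive, so T(0) = 4/1 = 4.

Answer: 4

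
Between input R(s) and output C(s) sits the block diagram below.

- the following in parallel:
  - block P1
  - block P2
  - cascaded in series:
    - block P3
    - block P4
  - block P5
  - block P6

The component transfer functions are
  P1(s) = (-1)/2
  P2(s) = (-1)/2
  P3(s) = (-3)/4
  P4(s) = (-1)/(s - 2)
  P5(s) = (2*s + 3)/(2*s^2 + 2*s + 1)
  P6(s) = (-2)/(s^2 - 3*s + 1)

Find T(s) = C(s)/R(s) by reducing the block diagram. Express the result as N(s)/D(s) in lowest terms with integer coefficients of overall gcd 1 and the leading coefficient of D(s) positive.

Step 1: series reduction of P3, P4 -> 3/(4*s - 8)
Step 2: sum the parallel branches P1, P2, (P3*P4), P5, P6; the result is T(s) itself (integer coefficients, no common factor, positive leading denominator coefficient)

Therefore the answer is (-8*s^5 + 46*s^4 - 76*s^3 - 17*s^2 + 77*s + 3)/(8*s^5 - 32*s^4 + 20*s^3 + 20*s^2 + 12*s - 8).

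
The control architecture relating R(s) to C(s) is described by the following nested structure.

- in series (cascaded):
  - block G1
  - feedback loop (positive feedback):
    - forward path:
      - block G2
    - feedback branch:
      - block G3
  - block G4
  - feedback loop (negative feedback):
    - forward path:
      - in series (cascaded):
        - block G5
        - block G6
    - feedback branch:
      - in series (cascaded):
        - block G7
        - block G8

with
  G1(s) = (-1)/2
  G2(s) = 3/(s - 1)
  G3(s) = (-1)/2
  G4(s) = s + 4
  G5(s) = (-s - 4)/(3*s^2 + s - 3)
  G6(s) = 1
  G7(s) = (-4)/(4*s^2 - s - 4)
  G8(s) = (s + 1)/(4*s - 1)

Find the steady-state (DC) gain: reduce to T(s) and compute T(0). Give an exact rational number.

Reducing step by step:

Step 1. close the feedback loop around G2, G3, giving 6/(2*s + 1)
Step 2. series reduction of G5, G6, giving (-s - 4)/(3*s^2 + s - 3)
Step 3. reduce the series chain G7, G8, giving (-4*s - 4)/(16*s^3 - 8*s^2 - 15*s + 4)
Step 4. collapse the loop ((G5*G6) forward, (G7*G8) return), giving (-16*s^4 - 56*s^3 + 47*s^2 + 56*s - 16)/(48*s^5 - 8*s^4 - 101*s^3 + 25*s^2 + 69*s + 4)
Step 5. cascade G1, [G2/(1-G2*G3)], G4, [(G5*G6)/(1+(G5*G6)*(G7*G8))], giving (48*s^5 + 360*s^4 + 531*s^3 - 732*s^2 - 624*s + 192)/(96*s^6 + 32*s^5 - 210*s^4 - 51*s^3 + 163*s^2 + 77*s + 4)
Evaluating the step-5 result (the overall T(s)) at s = 0 gives T(0) = 192/4 = 48.

Answer: 48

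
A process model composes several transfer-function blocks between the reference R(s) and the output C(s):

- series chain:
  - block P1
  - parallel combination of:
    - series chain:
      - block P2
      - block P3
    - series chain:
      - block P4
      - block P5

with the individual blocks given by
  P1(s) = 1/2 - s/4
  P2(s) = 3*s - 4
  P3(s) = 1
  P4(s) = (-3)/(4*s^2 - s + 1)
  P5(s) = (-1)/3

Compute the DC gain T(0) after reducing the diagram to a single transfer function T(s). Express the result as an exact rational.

First reduce the diagram to T(s).

Step 1. series reduction of P2, P3, giving 3*s - 4
Step 2. series reduction of P4, P5, giving 1/(4*s^2 - s + 1)
Step 3. sum the parallel branches (P2*P3), (P4*P5), giving (12*s^3 - 19*s^2 + 7*s - 3)/(4*s^2 - s + 1)
Step 4. combine P1, ((P2*P3)+(P4*P5)) in series, giving (-12*s^4 + 43*s^3 - 45*s^2 + 17*s - 6)/(16*s^2 - 4*s + 4)
The step-4 result is T(s). Setting s = 0: T(0) = -6/4 = -3/2.

Answer: -3/2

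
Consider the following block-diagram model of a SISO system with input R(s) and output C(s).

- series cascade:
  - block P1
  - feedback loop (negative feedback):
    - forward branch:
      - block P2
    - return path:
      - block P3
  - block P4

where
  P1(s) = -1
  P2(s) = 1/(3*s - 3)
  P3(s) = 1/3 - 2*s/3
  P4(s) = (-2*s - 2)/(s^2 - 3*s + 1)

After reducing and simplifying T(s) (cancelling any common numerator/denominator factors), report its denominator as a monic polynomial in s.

Answer: s^3 - 29*s^2/7 + 31*s/7 - 8/7

Working:
(1) reduce the feedback loop with forward P2 and return P3; result 3/(7*s - 8)
(2) combine P1, [P2/(1+P2*P3)], P4 in series; result (6*s + 6)/(7*s^3 - 29*s^2 + 31*s - 8)
That last expression is T(s), already simplified. Scaling its denominator by 1/7 (the reciprocal of the leading coefficient) yields the monic denominator.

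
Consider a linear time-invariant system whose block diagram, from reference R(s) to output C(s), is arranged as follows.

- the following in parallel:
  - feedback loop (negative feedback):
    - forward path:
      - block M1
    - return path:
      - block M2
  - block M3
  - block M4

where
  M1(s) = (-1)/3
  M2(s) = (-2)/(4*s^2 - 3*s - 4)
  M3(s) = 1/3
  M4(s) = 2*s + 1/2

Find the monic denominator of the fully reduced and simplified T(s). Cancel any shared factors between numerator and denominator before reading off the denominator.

Reducing step by step:

1. collapse the loop (M1 forward, M2 return), giving (-4*s^2 + 3*s + 4)/(12*s^2 - 9*s - 10)
2. reduce the parallel group [M1/(1+M1*M2)], M3, M4, giving (144*s^3 - 72*s^2 - 147*s - 26)/(72*s^2 - 54*s - 60)
T(s) is the step-2 result (common factors already cancelled). Leading coefficient of the denominator: 72. Divide through by 72 for the monic polynomial.

Answer: s^2 - 3*s/4 - 5/6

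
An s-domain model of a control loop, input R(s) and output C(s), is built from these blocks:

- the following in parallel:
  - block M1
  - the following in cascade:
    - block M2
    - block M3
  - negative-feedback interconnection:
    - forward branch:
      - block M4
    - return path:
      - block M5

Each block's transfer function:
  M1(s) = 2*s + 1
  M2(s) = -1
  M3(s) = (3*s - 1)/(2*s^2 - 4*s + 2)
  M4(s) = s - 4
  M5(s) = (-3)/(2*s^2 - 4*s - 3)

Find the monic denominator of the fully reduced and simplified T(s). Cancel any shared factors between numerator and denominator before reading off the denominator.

Answer: s^4 - 11*s^3/2 + 25*s^2/2 - 25*s/2 + 9/2

Working:
1. multiply M2, M3 (series) -> (1 - 3*s)/(2*s^2 - 4*s + 2)
2. reduce the feedback loop with forward M4 and return M5 -> (2*s^3 - 12*s^2 + 13*s + 12)/(2*s^2 - 7*s + 9)
3. add M1, (M2*M3), [M4/(1+M4*M5)] (parallel) -> (12*s^5 - 72*s^4 + 150*s^3 - 79*s^2 - 70*s + 51)/(4*s^4 - 22*s^3 + 50*s^2 - 50*s + 18)
No further cancellation is possible in the step-3 result, so that is T(s). Its denominator becomes monic after dividing by the leading coefficient 4.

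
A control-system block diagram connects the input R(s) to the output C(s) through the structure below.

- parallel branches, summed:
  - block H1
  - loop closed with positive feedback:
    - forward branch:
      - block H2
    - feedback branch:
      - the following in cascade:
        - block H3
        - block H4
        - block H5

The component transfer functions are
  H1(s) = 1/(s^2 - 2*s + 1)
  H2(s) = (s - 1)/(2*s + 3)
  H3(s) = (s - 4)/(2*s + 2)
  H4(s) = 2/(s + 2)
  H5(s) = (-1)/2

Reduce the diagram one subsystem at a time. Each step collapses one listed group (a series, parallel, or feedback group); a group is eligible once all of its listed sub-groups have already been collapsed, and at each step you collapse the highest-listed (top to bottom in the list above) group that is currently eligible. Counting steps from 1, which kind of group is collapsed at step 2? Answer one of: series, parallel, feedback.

Step 1: multiply H3, H4, H5 (series)
Step 2: close the feedback loop around H2, (H3*H4*H5)
Step 3: sum the parallel branches H1, [H2/(1-H2*(H3*H4*H5))]
Step 2: feedback.

Hence the answer: feedback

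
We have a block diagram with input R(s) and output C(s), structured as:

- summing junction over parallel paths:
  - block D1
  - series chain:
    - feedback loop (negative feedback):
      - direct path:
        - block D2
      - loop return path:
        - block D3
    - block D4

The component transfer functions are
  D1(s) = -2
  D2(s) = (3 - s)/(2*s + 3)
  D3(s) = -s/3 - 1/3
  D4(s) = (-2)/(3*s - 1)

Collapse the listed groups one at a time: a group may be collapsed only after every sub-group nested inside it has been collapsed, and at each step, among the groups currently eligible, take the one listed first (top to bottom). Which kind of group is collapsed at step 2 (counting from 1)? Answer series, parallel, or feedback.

Step 1. close the feedback loop around D2, D3
Step 2. multiply [D2/(1+D2*D3)], D4 (series)
Step 3. add D1, ([D2/(1+D2*D3)]*D4) (parallel)
So the answer for step 2 is series.

Therefore the answer is series.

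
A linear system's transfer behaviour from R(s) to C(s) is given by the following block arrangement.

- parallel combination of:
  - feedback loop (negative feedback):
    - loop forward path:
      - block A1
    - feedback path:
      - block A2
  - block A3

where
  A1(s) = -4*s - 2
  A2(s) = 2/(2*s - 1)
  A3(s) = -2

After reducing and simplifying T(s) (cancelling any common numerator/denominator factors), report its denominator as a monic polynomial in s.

[1] collapse the loop (A1 forward, A2 return) -> (8*s^2 - 2)/(6*s + 5)
[2] combine [A1/(1+A1*A2)], A3 in parallel -> (8*s^2 - 12*s - 12)/(6*s + 5)
T(s) is the step-2 result (common factors already cancelled). Leading coefficient of the denominator: 6. Divide through by 6 for the monic polynomial.

Answer: s + 5/6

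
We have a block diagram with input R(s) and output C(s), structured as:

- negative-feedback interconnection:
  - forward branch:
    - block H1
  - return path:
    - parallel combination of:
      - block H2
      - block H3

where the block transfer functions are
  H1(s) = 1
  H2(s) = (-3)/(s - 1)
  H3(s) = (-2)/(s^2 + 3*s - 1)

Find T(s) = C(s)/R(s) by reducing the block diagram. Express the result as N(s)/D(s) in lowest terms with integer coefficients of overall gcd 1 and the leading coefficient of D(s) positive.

The answer is (s^3 + 2*s^2 - 4*s + 1)/(s^3 - s^2 - 15*s + 6).

Reasoning:
(1) add H2, H3 (parallel), giving (-3*s^2 - 11*s + 5)/(s^3 + 2*s^2 - 4*s + 1)
(2) feedback reduction of H1, (H2+H3) - this is the overall T(s), already in the required normalized form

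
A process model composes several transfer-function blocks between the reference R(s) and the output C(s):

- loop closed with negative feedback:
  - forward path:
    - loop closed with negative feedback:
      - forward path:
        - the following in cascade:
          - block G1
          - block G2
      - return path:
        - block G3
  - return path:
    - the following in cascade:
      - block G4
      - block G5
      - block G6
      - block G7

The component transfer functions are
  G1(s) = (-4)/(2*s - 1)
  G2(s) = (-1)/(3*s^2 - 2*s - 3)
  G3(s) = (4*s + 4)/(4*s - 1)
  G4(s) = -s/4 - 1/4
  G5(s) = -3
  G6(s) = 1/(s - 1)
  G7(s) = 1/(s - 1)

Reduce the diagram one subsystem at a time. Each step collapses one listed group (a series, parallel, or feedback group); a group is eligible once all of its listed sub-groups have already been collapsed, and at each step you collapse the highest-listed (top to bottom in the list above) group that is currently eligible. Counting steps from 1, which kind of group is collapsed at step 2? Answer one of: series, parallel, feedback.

The answer is feedback.

Reasoning:
[1] reduce the series chain G1, G2
[2] feedback reduction of (G1*G2), G3
[3] cascade G4, G5, G6, G7
[4] close the feedback loop around [(G1*G2)/(1+(G1*G2)*G3)], (G4*G5*G6*G7)
So the answer for step 2 is feedback.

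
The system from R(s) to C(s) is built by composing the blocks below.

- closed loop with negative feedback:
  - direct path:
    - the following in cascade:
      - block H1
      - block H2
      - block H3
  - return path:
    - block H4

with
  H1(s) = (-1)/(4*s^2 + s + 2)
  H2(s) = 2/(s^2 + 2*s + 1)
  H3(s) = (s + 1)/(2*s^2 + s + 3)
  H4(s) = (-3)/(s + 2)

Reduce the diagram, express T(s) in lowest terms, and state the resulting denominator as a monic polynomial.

Step 1 - combine H1, H2, H3 in series = (-2)/(8*s^5 + 14*s^4 + 23*s^3 + 22*s^2 + 11*s + 6)
Step 2 - feedback reduction of (H1*H2*H3), H4 = (-2*s - 4)/(8*s^6 + 30*s^5 + 51*s^4 + 68*s^3 + 55*s^2 + 28*s + 18)
No further cancellation is possible in the step-2 result, so that is T(s). Its denominator becomes monic after dividing by the leading coefficient 8.

Final answer: s^6 + 15*s^5/4 + 51*s^4/8 + 17*s^3/2 + 55*s^2/8 + 7*s/2 + 9/4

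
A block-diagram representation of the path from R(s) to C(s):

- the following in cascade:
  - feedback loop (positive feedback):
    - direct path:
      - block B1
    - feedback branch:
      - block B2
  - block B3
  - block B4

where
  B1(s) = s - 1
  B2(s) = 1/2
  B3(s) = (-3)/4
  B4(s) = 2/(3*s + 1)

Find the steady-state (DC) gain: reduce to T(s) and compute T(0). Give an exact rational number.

First reduce the diagram to T(s).

Step 1 - close the feedback loop around B1, B2, giving (2 - 2*s)/(s - 3)
Step 2 - reduce the series chain [B1/(1-B1*B2)], B3, B4, giving (3*s - 3)/(3*s^2 - 8*s - 3)
That last expression is T(s); at s = 0 only the constant terms survive, so T(0) = -3/(-3) = 1.

Answer: 1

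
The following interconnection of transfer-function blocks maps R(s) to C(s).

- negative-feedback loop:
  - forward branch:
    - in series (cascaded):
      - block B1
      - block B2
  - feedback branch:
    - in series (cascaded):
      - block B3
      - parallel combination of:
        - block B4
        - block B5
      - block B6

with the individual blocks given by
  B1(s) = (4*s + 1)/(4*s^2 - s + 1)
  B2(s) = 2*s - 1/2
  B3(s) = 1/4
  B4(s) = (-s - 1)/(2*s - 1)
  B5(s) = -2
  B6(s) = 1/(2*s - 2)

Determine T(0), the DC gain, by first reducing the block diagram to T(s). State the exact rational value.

The answer is -8/15.

Reasoning:
Step 1 - series reduction of B1, B2 = (16*s^2 - 1)/(8*s^2 - 2*s + 2)
Step 2 - parallel reduction of B4, B5 = (1 - 5*s)/(2*s - 1)
Step 3 - combine B3, (B4+B5), B6 in series = (1 - 5*s)/(16*s^2 - 24*s + 8)
Step 4 - collapse the loop ((B1*B2) forward, (B3*(B4+B5)*B6) return) = (256*s^4 - 384*s^3 + 112*s^2 + 24*s - 8)/(128*s^4 - 304*s^3 + 160*s^2 - 59*s + 15)
Evaluating the step-4 result (the overall T(s)) at s = 0 gives T(0) = -8/15.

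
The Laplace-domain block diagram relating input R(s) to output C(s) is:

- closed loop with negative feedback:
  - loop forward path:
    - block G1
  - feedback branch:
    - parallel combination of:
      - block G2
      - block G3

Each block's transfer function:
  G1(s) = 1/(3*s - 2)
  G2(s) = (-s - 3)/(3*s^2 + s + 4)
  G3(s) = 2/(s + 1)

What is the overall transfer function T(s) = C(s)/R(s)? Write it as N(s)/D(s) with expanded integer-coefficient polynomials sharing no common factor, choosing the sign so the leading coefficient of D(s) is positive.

Reducing step by step:

1. reduce the parallel group G2, G3, giving (5*s^2 - 2*s + 5)/(3*s^3 + 4*s^2 + 5*s + 4)
2. close the feedback loop around G1, (G2+G3) - this is the overall T(s), already in the required normalized form

Answer: (3*s^3 + 4*s^2 + 5*s + 4)/(9*s^4 + 6*s^3 + 12*s^2 - 3)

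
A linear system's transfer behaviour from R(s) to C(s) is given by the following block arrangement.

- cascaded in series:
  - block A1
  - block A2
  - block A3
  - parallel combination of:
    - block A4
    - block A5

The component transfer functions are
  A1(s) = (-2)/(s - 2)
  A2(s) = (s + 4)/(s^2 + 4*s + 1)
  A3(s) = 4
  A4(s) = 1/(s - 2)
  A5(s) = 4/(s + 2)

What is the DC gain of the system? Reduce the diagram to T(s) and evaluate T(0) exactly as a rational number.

The answer is 24.

Reasoning:
Step 1 - add A4, A5 (parallel); result (5*s - 6)/(s^2 - 4)
Step 2 - cascade A1, A2, A3, (A4+A5); result (-40*s^2 - 112*s + 192)/(s^5 + 2*s^4 - 11*s^3 - 10*s^2 + 28*s + 8)
Evaluating the step-2 result (the overall T(s)) at s = 0 gives T(0) = 192/8 = 24.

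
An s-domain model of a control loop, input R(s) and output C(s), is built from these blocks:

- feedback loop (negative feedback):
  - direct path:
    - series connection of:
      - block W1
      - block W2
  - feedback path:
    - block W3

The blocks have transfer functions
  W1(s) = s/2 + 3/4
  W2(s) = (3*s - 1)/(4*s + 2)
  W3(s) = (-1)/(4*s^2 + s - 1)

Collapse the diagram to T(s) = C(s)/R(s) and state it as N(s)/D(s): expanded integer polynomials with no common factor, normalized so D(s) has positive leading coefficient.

(1) combine W1, W2 in series; result (6*s^2 + 7*s - 3)/(16*s + 8)
(2) apply the feedback formula to (W1*W2), W3 - this is the overall T(s), already in the required normalized form

Hence the answer: (24*s^4 + 34*s^3 - 11*s^2 - 10*s + 3)/(64*s^3 + 42*s^2 - 15*s - 5)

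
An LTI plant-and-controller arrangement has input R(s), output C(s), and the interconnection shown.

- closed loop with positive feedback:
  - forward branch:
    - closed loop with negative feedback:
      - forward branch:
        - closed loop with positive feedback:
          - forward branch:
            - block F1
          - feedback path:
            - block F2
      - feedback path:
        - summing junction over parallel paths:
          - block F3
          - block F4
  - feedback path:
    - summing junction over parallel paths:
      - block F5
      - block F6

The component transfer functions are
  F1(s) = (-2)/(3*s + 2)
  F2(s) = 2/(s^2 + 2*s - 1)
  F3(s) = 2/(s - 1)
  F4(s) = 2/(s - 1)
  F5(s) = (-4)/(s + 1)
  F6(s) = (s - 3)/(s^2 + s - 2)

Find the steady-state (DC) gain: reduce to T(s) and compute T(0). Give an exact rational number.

Answer: -2

Working:
1. apply the feedback formula to F1, F2, giving (-2*s^2 - 4*s + 2)/(3*s^3 + 8*s^2 + s + 2)
2. parallel reduction of F3, F4, giving 4/(s - 1)
3. collapse the loop ([F1/(1-F1*F2)] forward, (F3+F4) return), giving (-2*s^3 - 2*s^2 + 6*s - 2)/(3*s^4 + 5*s^3 - 15*s^2 - 15*s + 6)
4. add F5, F6 (parallel), giving (-3*s^2 - 6*s + 5)/(s^3 + 2*s^2 - s - 2)
5. close the feedback loop around [[F1/(1-F1*F2)]/(1+[F1/(1-F1*F2)]*(F3+F4))], (F5+F6), giving (-2*s^5 - 8*s^4 - 4*s^3 + 12*s^2 + 6*s - 4)/(3*s^6 + 14*s^5 - 74*s^3 - 77*s^2 + 20*s + 2)
That last expression is T(s); at s = 0 only the constant terms survive, so T(0) = -4/2 = -2.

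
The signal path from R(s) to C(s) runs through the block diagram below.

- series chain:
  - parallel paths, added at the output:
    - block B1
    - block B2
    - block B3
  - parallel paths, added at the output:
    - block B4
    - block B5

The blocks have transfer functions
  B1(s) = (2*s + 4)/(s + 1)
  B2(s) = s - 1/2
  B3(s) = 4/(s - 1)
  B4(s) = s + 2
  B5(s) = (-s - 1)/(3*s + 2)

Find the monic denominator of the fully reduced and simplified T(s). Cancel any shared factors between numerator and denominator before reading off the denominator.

Reducing step by step:

(1) parallel reduction of B1, B2, B3 = (2*s^3 + 3*s^2 + 10*s + 1)/(2*s^2 - 2)
(2) sum the parallel branches B4, B5 = (3*s^2 + 7*s + 3)/(3*s + 2)
(3) series reduction of (B1+B2+B3), (B4+B5) = (6*s^5 + 23*s^4 + 57*s^3 + 82*s^2 + 37*s + 3)/(6*s^3 + 4*s^2 - 6*s - 4)
The result of step 3 is T(s) in lowest terms. Its denominator has leading coefficient 6; dividing the denominator through by 6 makes it monic.

Answer: s^3 + 2*s^2/3 - s - 2/3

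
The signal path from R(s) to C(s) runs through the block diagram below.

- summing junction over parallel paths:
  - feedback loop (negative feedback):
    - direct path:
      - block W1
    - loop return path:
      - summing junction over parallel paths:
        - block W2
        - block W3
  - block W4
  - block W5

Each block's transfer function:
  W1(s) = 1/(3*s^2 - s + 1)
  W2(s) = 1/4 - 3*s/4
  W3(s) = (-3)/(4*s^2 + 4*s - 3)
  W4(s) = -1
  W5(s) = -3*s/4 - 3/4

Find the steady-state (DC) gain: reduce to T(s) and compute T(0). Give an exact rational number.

The answer is -47/36.

Reasoning:
1. reduce the parallel group W2, W3 = (-12*s^3 - 8*s^2 + 13*s - 15)/(16*s^2 + 16*s - 12)
2. feedback reduction of W1, (W2+W3) = (16*s^2 + 16*s - 12)/(48*s^4 + 20*s^3 - 44*s^2 + 41*s - 27)
3. parallel reduction of [W1/(1+W1*(W2+W3))], W4, W5 = (-144*s^5 - 396*s^4 - 8*s^3 + 249*s^2 - 142*s + 141)/(192*s^4 + 80*s^3 - 176*s^2 + 164*s - 108)
Step 3 gives the overall T(s). Then T(0) = 141/(-108) = -47/36.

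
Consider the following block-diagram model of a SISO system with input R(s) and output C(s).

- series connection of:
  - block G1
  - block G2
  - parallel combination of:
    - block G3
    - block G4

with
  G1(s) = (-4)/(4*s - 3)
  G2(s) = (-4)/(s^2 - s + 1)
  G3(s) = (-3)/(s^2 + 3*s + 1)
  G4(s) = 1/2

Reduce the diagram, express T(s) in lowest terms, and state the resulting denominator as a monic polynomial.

Step 1: combine G3, G4 in parallel; result (s^2 + 3*s - 5)/(2*s^2 + 6*s + 2)
Step 2: cascade G1, G2, (G3+G4); result (8*s^2 + 24*s - 40)/(4*s^5 + 5*s^4 - 10*s^3 + 11*s^2 - 2*s - 3)
Step 2 gives the fully reduced T(s), with no common factor left to cancel. The denominator's leading coefficient is 4, so divide each of its coefficients by 4 to get the monic form.

Final answer: s^5 + 5*s^4/4 - 5*s^3/2 + 11*s^2/4 - s/2 - 3/4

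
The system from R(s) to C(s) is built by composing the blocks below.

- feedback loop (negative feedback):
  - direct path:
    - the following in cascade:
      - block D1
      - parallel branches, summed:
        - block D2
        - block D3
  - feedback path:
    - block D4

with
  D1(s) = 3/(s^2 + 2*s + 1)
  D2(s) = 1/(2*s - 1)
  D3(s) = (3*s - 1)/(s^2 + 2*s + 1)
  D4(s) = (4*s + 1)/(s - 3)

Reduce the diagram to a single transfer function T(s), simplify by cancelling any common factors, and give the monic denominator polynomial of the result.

Answer: s^6 + s^5/2 - 13*s^4/2 + 31*s^3 - 23*s^2/2 + 10*s + 9/2

Working:
Step 1: add D2, D3 (parallel) -> (7*s^2 - 3*s + 2)/(2*s^3 + 3*s^2 - 1)
Step 2: reduce the series chain D1, (D2+D3) -> (21*s^2 - 9*s + 6)/(2*s^5 + 7*s^4 + 8*s^3 + 2*s^2 - 2*s - 1)
Step 3: collapse the loop ((D1*(D2+D3)) forward, D4 return) -> (21*s^3 - 72*s^2 + 33*s - 18)/(2*s^6 + s^5 - 13*s^4 + 62*s^3 - 23*s^2 + 20*s + 9)
The result of step 3 is T(s) in lowest terms. Its denominator has leading coefficient 2; dividing the denominator through by 2 makes it monic.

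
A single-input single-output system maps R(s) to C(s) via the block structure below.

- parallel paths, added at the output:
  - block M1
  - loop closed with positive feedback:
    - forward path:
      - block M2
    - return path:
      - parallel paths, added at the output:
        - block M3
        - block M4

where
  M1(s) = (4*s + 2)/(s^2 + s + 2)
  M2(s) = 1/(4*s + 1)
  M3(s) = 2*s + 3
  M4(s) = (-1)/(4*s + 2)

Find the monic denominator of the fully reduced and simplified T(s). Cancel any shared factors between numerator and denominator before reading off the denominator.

The answer is s^4 + s^3/2 + 9*s^2/8 - 11*s/8 - 3/4.

Reasoning:
Step 1 - parallel reduction of M3, M4 = (8*s^2 + 16*s + 5)/(4*s + 2)
Step 2 - collapse the loop (M2 forward, (M3+M4) return) = (4*s + 2)/(8*s^2 - 4*s - 3)
Step 3 - combine M1, [M2/(1-M2*(M3+M4))] in parallel = (36*s^3 + 6*s^2 - 10*s - 2)/(8*s^4 + 4*s^3 + 9*s^2 - 11*s - 6)
That last expression is T(s), already simplified. Scaling its denominator by 1/8 (the reciprocal of the leading coefficient) yields the monic denominator.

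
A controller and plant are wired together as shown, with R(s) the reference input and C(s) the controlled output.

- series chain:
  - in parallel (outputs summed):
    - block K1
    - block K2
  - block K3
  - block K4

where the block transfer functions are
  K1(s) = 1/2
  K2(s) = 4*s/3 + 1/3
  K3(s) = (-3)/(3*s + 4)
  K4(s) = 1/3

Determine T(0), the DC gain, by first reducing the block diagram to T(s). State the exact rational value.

First reduce the diagram to T(s).

Step 1 - parallel reduction of K1, K2, giving 4*s/3 + 5/6
Step 2 - cascade (K1+K2), K3, K4, giving (-8*s - 5)/(18*s + 24)
The step-2 result is T(s). Setting s = 0: T(0) = -5/24.

Answer: -5/24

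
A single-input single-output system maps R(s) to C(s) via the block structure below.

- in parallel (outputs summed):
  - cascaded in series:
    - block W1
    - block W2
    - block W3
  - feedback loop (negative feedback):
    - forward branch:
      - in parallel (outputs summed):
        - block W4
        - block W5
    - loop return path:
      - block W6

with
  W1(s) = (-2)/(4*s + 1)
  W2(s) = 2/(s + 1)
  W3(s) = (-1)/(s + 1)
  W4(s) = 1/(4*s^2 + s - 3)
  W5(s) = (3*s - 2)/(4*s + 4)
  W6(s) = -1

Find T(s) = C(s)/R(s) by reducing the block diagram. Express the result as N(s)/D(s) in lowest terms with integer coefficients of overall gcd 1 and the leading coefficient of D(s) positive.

Step 1. multiply W1, W2, W3 (series): 4/(4*s^3 + 9*s^2 + 6*s + 1)
Step 2. combine W4, W5 in parallel: (12*s^2 - 17*s + 10)/(16*s^2 + 4*s - 12)
Step 3. close the feedback loop around (W4+W5), W6: (12*s^2 - 17*s + 10)/(4*s^2 + 21*s - 22)
Step 4. sum the parallel branches (W1*W2*W3), [(W4+W5)/(1+(W4+W5)*W6)], which is the overall transfer function T(s) = C(s)/R(s) in lowest terms

Hence the answer: (48*s^5 + 40*s^4 - 41*s^3 + 16*s^2 + 127*s - 78)/(16*s^5 + 120*s^4 + 125*s^3 - 68*s^2 - 111*s - 22)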